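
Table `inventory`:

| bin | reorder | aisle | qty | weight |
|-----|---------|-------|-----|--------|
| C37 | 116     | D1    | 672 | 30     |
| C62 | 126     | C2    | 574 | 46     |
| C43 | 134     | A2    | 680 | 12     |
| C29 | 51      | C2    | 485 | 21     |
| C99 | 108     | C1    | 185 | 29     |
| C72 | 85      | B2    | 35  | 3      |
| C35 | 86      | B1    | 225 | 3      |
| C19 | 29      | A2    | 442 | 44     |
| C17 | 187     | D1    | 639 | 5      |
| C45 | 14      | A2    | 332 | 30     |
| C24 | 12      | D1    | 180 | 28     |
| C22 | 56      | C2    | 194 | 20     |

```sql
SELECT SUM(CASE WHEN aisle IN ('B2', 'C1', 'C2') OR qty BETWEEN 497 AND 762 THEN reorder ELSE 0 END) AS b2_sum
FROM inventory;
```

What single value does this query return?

bin=C37: ✓ → 116
bin=C62: ✓ → 126
bin=C43: ✓ → 134
bin=C29: ✓ → 51
bin=C99: ✓ → 108
bin=C72: ✓ → 85
bin=C35: ✗
bin=C19: ✗
bin=C17: ✓ → 187
bin=C45: ✗
bin=C24: ✗
bin=C22: ✓ → 56
b2_sum = 116 + 126 + 134 + 51 + 108 + 85 + 187 + 56 = 863

863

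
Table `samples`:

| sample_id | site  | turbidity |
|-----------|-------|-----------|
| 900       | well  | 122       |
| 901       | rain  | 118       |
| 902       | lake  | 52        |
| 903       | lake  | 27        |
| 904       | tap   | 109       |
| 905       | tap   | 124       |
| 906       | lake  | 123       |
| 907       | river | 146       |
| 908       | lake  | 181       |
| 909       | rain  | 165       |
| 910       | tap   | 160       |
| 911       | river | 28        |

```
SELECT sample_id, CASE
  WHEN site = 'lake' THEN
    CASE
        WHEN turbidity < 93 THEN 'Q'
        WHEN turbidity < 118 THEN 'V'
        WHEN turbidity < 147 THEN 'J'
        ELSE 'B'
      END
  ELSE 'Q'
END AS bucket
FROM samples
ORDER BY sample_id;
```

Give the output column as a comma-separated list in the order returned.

sample_id=900: site='well' → outer ELSE → Q
sample_id=901: site='rain' → outer ELSE → Q
sample_id=902: site='lake' → inner[turbidity < 93] → Q
sample_id=903: site='lake' → inner[turbidity < 93] → Q
sample_id=904: site='tap' → outer ELSE → Q
sample_id=905: site='tap' → outer ELSE → Q
sample_id=906: site='lake' → inner[turbidity < 147] → J
sample_id=907: site='river' → outer ELSE → Q
sample_id=908: site='lake' → inner[ELSE] → B
sample_id=909: site='rain' → outer ELSE → Q
sample_id=910: site='tap' → outer ELSE → Q
sample_id=911: site='river' → outer ELSE → Q

Q, Q, Q, Q, Q, Q, J, Q, B, Q, Q, Q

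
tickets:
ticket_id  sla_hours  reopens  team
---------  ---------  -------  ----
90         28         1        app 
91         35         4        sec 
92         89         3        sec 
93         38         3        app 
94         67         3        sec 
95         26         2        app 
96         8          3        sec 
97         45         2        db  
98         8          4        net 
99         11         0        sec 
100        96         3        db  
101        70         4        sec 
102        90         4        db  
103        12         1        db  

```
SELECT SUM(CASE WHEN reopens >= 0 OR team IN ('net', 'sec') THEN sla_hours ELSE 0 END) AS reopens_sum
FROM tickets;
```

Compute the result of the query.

623

ticket_id=90: ✓ → 28
ticket_id=91: ✓ → 35
ticket_id=92: ✓ → 89
ticket_id=93: ✓ → 38
ticket_id=94: ✓ → 67
ticket_id=95: ✓ → 26
ticket_id=96: ✓ → 8
ticket_id=97: ✓ → 45
ticket_id=98: ✓ → 8
ticket_id=99: ✓ → 11
ticket_id=100: ✓ → 96
ticket_id=101: ✓ → 70
ticket_id=102: ✓ → 90
ticket_id=103: ✓ → 12
reopens_sum = 28 + 35 + 89 + 38 + 67 + 26 + 8 + 45 + 8 + 11 + 96 + 70 + 90 + 12 = 623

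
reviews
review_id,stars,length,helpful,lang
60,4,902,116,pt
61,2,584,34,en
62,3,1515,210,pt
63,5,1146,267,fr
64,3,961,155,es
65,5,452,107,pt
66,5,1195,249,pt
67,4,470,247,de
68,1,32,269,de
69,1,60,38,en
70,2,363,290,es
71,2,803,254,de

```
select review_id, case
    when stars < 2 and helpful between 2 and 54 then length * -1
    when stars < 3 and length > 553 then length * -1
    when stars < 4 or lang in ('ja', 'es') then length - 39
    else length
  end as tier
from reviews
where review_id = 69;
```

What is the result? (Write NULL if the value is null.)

review_id = 69: stars=1, length=60, helpful=38, lang=en.
stars < 2 and helpful between 2 and 54 → true → -60

-60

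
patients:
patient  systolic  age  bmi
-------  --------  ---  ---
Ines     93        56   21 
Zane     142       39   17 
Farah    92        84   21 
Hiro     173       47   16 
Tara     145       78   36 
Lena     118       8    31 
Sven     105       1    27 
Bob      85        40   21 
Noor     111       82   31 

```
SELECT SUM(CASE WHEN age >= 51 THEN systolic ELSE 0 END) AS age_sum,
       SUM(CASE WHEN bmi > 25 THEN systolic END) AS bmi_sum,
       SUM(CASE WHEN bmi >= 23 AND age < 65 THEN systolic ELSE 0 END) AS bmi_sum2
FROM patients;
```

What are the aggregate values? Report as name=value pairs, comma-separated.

[age_sum: age >= 51]
patient=Ines: ✓ → 93
patient=Zane: ✗
patient=Farah: ✓ → 92
patient=Hiro: ✗
patient=Tara: ✓ → 145
patient=Lena: ✗
patient=Sven: ✗
patient=Bob: ✗
patient=Noor: ✓ → 111
age_sum = 93 + 92 + 145 + 111 = 441
—
[bmi_sum: bmi > 25]
patient=Ines: ✗
patient=Zane: ✗
patient=Farah: ✗
patient=Hiro: ✗
patient=Tara: ✓ → 145
patient=Lena: ✓ → 118
patient=Sven: ✓ → 105
patient=Bob: ✗
patient=Noor: ✓ → 111
bmi_sum = 145 + 118 + 105 + 111 = 479
—
[bmi_sum2: bmi >= 23 AND age < 65]
patient=Ines: ✗
patient=Zane: ✗
patient=Farah: ✗
patient=Hiro: ✗
patient=Tara: ✗
patient=Lena: ✓ → 118
patient=Sven: ✓ → 105
patient=Bob: ✗
patient=Noor: ✗
bmi_sum2 = 118 + 105 = 223

age_sum=441, bmi_sum=479, bmi_sum2=223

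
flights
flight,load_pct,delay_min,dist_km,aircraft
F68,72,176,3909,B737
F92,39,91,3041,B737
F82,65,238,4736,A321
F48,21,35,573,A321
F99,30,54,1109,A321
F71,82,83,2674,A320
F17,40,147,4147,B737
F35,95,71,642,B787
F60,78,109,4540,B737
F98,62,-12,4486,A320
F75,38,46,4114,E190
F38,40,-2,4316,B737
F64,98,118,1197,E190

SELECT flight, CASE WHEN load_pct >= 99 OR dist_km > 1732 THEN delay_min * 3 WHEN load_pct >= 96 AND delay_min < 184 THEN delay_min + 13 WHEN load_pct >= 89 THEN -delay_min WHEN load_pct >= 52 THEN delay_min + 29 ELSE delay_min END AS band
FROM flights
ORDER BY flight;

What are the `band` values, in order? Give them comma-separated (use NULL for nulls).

441, -71, -6, 35, 327, 131, 528, 249, 138, 714, 273, -36, 54

flight=F17: load_pct >= 99 OR dist_km > 1732 → 441
flight=F35: load_pct >= 89 → -71
flight=F38: load_pct >= 99 OR dist_km > 1732 → -6
flight=F48: ELSE → 35
flight=F60: load_pct >= 99 OR dist_km > 1732 → 327
flight=F64: load_pct >= 96 AND delay_min < 184 → 131
flight=F68: load_pct >= 99 OR dist_km > 1732 → 528
flight=F71: load_pct >= 99 OR dist_km > 1732 → 249
flight=F75: load_pct >= 99 OR dist_km > 1732 → 138
flight=F82: load_pct >= 99 OR dist_km > 1732 → 714
flight=F92: load_pct >= 99 OR dist_km > 1732 → 273
flight=F98: load_pct >= 99 OR dist_km > 1732 → -36
flight=F99: ELSE → 54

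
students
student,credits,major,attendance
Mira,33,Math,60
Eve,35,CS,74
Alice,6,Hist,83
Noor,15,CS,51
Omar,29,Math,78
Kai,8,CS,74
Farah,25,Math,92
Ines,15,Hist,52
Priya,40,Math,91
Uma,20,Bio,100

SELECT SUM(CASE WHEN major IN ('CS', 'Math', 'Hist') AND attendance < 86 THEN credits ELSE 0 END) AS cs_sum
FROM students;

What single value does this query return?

student=Mira: ✓ → 33
student=Eve: ✓ → 35
student=Alice: ✓ → 6
student=Noor: ✓ → 15
student=Omar: ✓ → 29
student=Kai: ✓ → 8
student=Farah: ✗
student=Ines: ✓ → 15
student=Priya: ✗
student=Uma: ✗
cs_sum = 33 + 35 + 6 + 15 + 29 + 8 + 15 = 141

141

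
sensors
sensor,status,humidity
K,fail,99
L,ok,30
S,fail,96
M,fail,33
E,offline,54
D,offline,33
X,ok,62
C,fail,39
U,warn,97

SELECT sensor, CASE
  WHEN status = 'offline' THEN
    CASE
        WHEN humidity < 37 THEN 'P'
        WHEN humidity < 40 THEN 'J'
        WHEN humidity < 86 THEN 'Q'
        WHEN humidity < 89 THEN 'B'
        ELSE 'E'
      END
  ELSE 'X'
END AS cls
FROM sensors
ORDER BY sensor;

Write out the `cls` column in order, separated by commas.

sensor=C: status='fail' → outer ELSE → X
sensor=D: status='offline' → inner[humidity < 37] → P
sensor=E: status='offline' → inner[humidity < 86] → Q
sensor=K: status='fail' → outer ELSE → X
sensor=L: status='ok' → outer ELSE → X
sensor=M: status='fail' → outer ELSE → X
sensor=S: status='fail' → outer ELSE → X
sensor=U: status='warn' → outer ELSE → X
sensor=X: status='ok' → outer ELSE → X

X, P, Q, X, X, X, X, X, X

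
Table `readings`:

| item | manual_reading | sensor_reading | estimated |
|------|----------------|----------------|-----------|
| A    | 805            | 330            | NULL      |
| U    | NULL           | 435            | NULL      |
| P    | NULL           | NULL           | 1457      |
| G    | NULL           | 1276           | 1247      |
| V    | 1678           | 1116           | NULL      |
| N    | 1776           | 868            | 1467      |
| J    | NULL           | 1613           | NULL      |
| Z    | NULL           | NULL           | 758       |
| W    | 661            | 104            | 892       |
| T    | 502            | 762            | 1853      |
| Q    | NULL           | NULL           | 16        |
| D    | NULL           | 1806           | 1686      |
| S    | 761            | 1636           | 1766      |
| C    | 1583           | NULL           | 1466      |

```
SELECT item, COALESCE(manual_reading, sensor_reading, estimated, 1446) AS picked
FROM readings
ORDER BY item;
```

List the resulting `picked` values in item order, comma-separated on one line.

805, 1583, 1806, 1276, 1613, 1776, 1457, 16, 761, 502, 435, 1678, 661, 758

item=A: manual_reading=805 → 805
item=C: manual_reading=1583 → 1583
item=D: manual_reading=NULL, sensor_reading=1806 → 1806
item=G: manual_reading=NULL, sensor_reading=1276 → 1276
item=J: manual_reading=NULL, sensor_reading=1613 → 1613
item=N: manual_reading=1776 → 1776
item=P: manual_reading=NULL, sensor_reading=NULL, estimated=1457 → 1457
item=Q: manual_reading=NULL, sensor_reading=NULL, estimated=16 → 16
item=S: manual_reading=761 → 761
item=T: manual_reading=502 → 502
item=U: manual_reading=NULL, sensor_reading=435 → 435
item=V: manual_reading=1678 → 1678
item=W: manual_reading=661 → 661
item=Z: manual_reading=NULL, sensor_reading=NULL, estimated=758 → 758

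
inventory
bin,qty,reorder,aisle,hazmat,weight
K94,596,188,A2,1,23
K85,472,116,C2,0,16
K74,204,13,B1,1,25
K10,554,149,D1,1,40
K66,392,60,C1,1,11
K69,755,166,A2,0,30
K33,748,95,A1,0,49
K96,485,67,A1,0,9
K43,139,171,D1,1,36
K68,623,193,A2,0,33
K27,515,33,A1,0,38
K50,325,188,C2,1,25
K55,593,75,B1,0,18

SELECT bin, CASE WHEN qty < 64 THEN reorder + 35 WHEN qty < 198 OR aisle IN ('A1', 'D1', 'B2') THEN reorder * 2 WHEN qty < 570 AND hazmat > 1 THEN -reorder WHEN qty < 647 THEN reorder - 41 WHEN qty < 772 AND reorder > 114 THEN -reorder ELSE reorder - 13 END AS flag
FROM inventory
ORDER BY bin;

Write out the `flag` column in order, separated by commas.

bin=K10: qty < 198 OR aisle IN ('A1', 'D1', 'B2') → 298
bin=K27: qty < 198 OR aisle IN ('A1', 'D1', 'B2') → 66
bin=K33: qty < 198 OR aisle IN ('A1', 'D1', 'B2') → 190
bin=K43: qty < 198 OR aisle IN ('A1', 'D1', 'B2') → 342
bin=K50: qty < 647 → 147
bin=K55: qty < 647 → 34
bin=K66: qty < 647 → 19
bin=K68: qty < 647 → 152
bin=K69: qty < 772 AND reorder > 114 → -166
bin=K74: qty < 647 → -28
bin=K85: qty < 647 → 75
bin=K94: qty < 647 → 147
bin=K96: qty < 198 OR aisle IN ('A1', 'D1', 'B2') → 134

298, 66, 190, 342, 147, 34, 19, 152, -166, -28, 75, 147, 134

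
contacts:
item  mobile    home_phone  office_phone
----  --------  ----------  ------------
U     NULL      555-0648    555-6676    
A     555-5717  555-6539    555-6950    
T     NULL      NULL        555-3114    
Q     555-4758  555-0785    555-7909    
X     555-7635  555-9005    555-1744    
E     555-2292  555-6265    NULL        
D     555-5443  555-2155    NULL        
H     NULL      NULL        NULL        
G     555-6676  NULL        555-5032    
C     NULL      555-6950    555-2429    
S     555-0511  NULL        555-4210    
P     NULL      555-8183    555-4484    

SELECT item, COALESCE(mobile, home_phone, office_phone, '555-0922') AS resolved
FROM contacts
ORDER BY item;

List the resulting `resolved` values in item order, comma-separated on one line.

555-5717, 555-6950, 555-5443, 555-2292, 555-6676, 555-0922, 555-8183, 555-4758, 555-0511, 555-3114, 555-0648, 555-7635

item=A: mobile=555-5717 → 555-5717
item=C: mobile=NULL, home_phone=555-6950 → 555-6950
item=D: mobile=555-5443 → 555-5443
item=E: mobile=555-2292 → 555-2292
item=G: mobile=555-6676 → 555-6676
item=H: mobile=NULL, home_phone=NULL, office_phone=NULL, → literal 555-0922 → 555-0922
item=P: mobile=NULL, home_phone=555-8183 → 555-8183
item=Q: mobile=555-4758 → 555-4758
item=S: mobile=555-0511 → 555-0511
item=T: mobile=NULL, home_phone=NULL, office_phone=555-3114 → 555-3114
item=U: mobile=NULL, home_phone=555-0648 → 555-0648
item=X: mobile=555-7635 → 555-7635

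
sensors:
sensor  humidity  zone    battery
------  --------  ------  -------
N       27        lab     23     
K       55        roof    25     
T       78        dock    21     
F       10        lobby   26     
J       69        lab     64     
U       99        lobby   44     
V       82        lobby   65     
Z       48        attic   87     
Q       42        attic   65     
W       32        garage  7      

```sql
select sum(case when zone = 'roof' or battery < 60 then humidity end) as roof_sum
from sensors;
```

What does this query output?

sensor=N: ✓ → 27
sensor=K: ✓ → 55
sensor=T: ✓ → 78
sensor=F: ✓ → 10
sensor=J: ✗
sensor=U: ✓ → 99
sensor=V: ✗
sensor=Z: ✗
sensor=Q: ✗
sensor=W: ✓ → 32
roof_sum = 27 + 55 + 78 + 10 + 99 + 32 = 301

301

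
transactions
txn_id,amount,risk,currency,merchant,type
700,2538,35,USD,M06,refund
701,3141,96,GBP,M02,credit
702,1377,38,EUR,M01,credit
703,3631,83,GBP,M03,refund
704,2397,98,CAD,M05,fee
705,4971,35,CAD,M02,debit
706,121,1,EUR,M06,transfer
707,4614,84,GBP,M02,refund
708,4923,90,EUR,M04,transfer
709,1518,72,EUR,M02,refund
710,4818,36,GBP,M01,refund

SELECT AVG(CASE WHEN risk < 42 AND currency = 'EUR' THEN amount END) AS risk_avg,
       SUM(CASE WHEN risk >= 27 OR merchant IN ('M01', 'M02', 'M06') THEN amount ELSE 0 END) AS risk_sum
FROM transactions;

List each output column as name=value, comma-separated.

[risk_avg: risk < 42 AND currency = 'EUR']
txn_id=700: ✗
txn_id=701: ✗
txn_id=702: ✓ → 1377
txn_id=703: ✗
txn_id=704: ✗
txn_id=705: ✗
txn_id=706: ✓ → 121
txn_id=707: ✗
txn_id=708: ✗
txn_id=709: ✗
txn_id=710: ✗
risk_avg = (1377 + 121) / 2 = 749
—
[risk_sum: risk >= 27 OR merchant IN ('M01', 'M02', 'M06')]
txn_id=700: ✓ → 2538
txn_id=701: ✓ → 3141
txn_id=702: ✓ → 1377
txn_id=703: ✓ → 3631
txn_id=704: ✓ → 2397
txn_id=705: ✓ → 4971
txn_id=706: ✓ → 121
txn_id=707: ✓ → 4614
txn_id=708: ✓ → 4923
txn_id=709: ✓ → 1518
txn_id=710: ✓ → 4818
risk_sum = 2538 + 3141 + 1377 + 3631 + 2397 + 4971 + 121 + 4614 + 4923 + 1518 + 4818 = 34049

risk_avg=749, risk_sum=34049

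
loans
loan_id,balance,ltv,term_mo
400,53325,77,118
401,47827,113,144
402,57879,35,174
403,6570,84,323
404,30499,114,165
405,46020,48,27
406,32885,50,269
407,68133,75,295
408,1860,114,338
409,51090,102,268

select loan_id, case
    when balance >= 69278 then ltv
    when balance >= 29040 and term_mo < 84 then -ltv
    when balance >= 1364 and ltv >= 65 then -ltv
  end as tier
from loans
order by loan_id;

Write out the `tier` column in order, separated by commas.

loan_id=400: balance >= 1364 and ltv >= 65 → -77
loan_id=401: balance >= 1364 and ltv >= 65 → -113
loan_id=402: (no match → NULL) → NULL
loan_id=403: balance >= 1364 and ltv >= 65 → -84
loan_id=404: balance >= 1364 and ltv >= 65 → -114
loan_id=405: balance >= 29040 and term_mo < 84 → -48
loan_id=406: (no match → NULL) → NULL
loan_id=407: balance >= 1364 and ltv >= 65 → -75
loan_id=408: balance >= 1364 and ltv >= 65 → -114
loan_id=409: balance >= 1364 and ltv >= 65 → -102

-77, -113, NULL, -84, -114, -48, NULL, -75, -114, -102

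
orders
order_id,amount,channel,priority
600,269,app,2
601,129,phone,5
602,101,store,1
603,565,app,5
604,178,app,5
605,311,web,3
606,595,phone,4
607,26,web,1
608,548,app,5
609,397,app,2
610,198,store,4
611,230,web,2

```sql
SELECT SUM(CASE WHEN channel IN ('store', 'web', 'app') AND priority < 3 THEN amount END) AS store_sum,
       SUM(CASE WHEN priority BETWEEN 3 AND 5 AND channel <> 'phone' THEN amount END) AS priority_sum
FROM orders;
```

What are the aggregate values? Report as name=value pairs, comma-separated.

[store_sum: channel IN ('store', 'web', 'app') AND priority < 3]
order_id=600: ✓ → 269
order_id=601: ✗
order_id=602: ✓ → 101
order_id=603: ✗
order_id=604: ✗
order_id=605: ✗
order_id=606: ✗
order_id=607: ✓ → 26
order_id=608: ✗
order_id=609: ✓ → 397
order_id=610: ✗
order_id=611: ✓ → 230
store_sum = 269 + 101 + 26 + 397 + 230 = 1023
—
[priority_sum: priority BETWEEN 3 AND 5 AND channel <> 'phone']
order_id=600: ✗
order_id=601: ✗
order_id=602: ✗
order_id=603: ✓ → 565
order_id=604: ✓ → 178
order_id=605: ✓ → 311
order_id=606: ✗
order_id=607: ✗
order_id=608: ✓ → 548
order_id=609: ✗
order_id=610: ✓ → 198
order_id=611: ✗
priority_sum = 565 + 178 + 311 + 548 + 198 = 1800

store_sum=1023, priority_sum=1800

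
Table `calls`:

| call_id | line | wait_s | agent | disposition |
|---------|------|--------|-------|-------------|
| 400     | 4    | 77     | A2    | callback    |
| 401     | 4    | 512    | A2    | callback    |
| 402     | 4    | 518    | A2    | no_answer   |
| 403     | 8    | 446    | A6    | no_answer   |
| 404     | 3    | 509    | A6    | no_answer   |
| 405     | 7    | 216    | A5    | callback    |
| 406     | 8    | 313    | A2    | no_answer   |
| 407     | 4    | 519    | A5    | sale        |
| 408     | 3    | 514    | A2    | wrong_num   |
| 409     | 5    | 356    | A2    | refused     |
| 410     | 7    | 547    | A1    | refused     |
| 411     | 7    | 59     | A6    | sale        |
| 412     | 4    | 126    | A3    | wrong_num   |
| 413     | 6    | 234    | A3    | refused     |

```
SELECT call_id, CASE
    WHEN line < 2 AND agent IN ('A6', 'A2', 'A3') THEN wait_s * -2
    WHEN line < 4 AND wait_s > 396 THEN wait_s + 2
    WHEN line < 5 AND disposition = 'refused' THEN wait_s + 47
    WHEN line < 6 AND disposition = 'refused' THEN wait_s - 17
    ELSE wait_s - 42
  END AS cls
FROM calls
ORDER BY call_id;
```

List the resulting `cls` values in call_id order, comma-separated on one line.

35, 470, 476, 404, 511, 174, 271, 477, 516, 339, 505, 17, 84, 192

call_id=400: ELSE → 35
call_id=401: ELSE → 470
call_id=402: ELSE → 476
call_id=403: ELSE → 404
call_id=404: line < 4 AND wait_s > 396 → 511
call_id=405: ELSE → 174
call_id=406: ELSE → 271
call_id=407: ELSE → 477
call_id=408: line < 4 AND wait_s > 396 → 516
call_id=409: line < 6 AND disposition = 'refused' → 339
call_id=410: ELSE → 505
call_id=411: ELSE → 17
call_id=412: ELSE → 84
call_id=413: ELSE → 192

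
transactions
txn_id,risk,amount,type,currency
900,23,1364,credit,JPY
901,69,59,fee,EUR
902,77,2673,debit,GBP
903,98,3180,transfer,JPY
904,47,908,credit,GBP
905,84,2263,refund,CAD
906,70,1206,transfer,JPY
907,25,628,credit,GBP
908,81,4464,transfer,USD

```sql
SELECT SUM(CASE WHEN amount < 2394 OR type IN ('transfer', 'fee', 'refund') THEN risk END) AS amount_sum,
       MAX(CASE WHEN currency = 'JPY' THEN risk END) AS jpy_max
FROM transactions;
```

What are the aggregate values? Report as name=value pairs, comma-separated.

[amount_sum: amount < 2394 OR type IN ('transfer', 'fee', 'refund')]
txn_id=900: ✓ → 23
txn_id=901: ✓ → 69
txn_id=902: ✗
txn_id=903: ✓ → 98
txn_id=904: ✓ → 47
txn_id=905: ✓ → 84
txn_id=906: ✓ → 70
txn_id=907: ✓ → 25
txn_id=908: ✓ → 81
amount_sum = 23 + 69 + 98 + 47 + 84 + 70 + 25 + 81 = 497
—
[jpy_max: currency = 'JPY']
txn_id=900: ✓ → 23
txn_id=901: ✗
txn_id=902: ✗
txn_id=903: ✓ → 98
txn_id=904: ✗
txn_id=905: ✗
txn_id=906: ✓ → 70
txn_id=907: ✗
txn_id=908: ✗
jpy_max = MAX(23, 98, 70) = 98

amount_sum=497, jpy_max=98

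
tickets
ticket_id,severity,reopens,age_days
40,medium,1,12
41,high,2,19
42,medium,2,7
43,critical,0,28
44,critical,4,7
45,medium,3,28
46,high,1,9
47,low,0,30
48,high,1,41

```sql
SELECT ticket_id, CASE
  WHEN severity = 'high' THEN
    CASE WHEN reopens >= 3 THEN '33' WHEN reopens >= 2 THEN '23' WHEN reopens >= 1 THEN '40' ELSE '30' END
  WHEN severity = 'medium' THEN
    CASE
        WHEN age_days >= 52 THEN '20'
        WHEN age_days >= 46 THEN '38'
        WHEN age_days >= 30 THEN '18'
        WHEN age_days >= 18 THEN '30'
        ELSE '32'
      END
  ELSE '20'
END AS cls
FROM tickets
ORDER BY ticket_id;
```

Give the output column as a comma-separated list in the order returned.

32, 23, 32, 20, 20, 30, 40, 20, 40

ticket_id=40: severity='medium' → inner[ELSE] → 32
ticket_id=41: severity='high' → inner[reopens >= 2] → 23
ticket_id=42: severity='medium' → inner[ELSE] → 32
ticket_id=43: severity='critical' → outer ELSE → 20
ticket_id=44: severity='critical' → outer ELSE → 20
ticket_id=45: severity='medium' → inner[age_days >= 18] → 30
ticket_id=46: severity='high' → inner[reopens >= 1] → 40
ticket_id=47: severity='low' → outer ELSE → 20
ticket_id=48: severity='high' → inner[reopens >= 1] → 40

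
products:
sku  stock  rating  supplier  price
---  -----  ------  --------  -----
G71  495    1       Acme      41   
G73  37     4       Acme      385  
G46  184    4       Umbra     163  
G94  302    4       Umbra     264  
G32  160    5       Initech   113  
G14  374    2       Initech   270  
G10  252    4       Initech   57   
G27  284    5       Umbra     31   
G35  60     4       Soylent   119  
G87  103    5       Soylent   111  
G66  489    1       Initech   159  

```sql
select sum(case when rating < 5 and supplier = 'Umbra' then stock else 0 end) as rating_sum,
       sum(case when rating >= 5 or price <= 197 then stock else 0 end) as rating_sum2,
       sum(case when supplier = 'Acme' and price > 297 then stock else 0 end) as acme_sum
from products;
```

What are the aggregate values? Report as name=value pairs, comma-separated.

[rating_sum: rating < 5 and supplier = 'Umbra']
sku=G71: ✗
sku=G73: ✗
sku=G46: ✓ → 184
sku=G94: ✓ → 302
sku=G32: ✗
sku=G14: ✗
sku=G10: ✗
sku=G27: ✗
sku=G35: ✗
sku=G87: ✗
sku=G66: ✗
rating_sum = 184 + 302 = 486
—
[rating_sum2: rating >= 5 or price <= 197]
sku=G71: ✓ → 495
sku=G73: ✗
sku=G46: ✓ → 184
sku=G94: ✗
sku=G32: ✓ → 160
sku=G14: ✗
sku=G10: ✓ → 252
sku=G27: ✓ → 284
sku=G35: ✓ → 60
sku=G87: ✓ → 103
sku=G66: ✓ → 489
rating_sum2 = 495 + 184 + 160 + 252 + 284 + 60 + 103 + 489 = 2027
—
[acme_sum: supplier = 'Acme' and price > 297]
sku=G71: ✗
sku=G73: ✓ → 37
sku=G46: ✗
sku=G94: ✗
sku=G32: ✗
sku=G14: ✗
sku=G10: ✗
sku=G27: ✗
sku=G35: ✗
sku=G87: ✗
sku=G66: ✗
acme_sum = 37

rating_sum=486, rating_sum2=2027, acme_sum=37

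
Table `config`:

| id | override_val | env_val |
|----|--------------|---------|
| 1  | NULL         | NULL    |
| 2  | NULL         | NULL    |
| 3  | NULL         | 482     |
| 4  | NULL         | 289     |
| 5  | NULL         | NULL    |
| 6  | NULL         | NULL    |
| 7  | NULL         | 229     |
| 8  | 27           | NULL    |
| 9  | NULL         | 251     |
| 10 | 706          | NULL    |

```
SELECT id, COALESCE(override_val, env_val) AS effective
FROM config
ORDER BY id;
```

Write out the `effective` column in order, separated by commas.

NULL, NULL, 482, 289, NULL, NULL, 229, 27, 251, 706

id=1: override_val=NULL, env_val=NULL (all NULL) → NULL
id=2: override_val=NULL, env_val=NULL (all NULL) → NULL
id=3: override_val=NULL, env_val=482 → 482
id=4: override_val=NULL, env_val=289 → 289
id=5: override_val=NULL, env_val=NULL (all NULL) → NULL
id=6: override_val=NULL, env_val=NULL (all NULL) → NULL
id=7: override_val=NULL, env_val=229 → 229
id=8: override_val=27 → 27
id=9: override_val=NULL, env_val=251 → 251
id=10: override_val=706 → 706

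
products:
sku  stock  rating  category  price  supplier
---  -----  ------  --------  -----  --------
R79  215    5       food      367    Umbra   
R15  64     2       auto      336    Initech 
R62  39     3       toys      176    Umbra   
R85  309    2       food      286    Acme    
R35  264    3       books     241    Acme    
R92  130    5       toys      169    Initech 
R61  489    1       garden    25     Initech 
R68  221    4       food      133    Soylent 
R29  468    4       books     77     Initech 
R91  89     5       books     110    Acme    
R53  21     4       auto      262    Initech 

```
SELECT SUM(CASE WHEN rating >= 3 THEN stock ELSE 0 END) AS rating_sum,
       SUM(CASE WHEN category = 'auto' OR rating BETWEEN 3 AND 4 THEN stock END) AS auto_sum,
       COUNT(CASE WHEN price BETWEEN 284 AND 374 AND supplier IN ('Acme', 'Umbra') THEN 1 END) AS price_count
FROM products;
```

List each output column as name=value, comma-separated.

[rating_sum: rating >= 3]
sku=R79: ✓ → 215
sku=R15: ✗
sku=R62: ✓ → 39
sku=R85: ✗
sku=R35: ✓ → 264
sku=R92: ✓ → 130
sku=R61: ✗
sku=R68: ✓ → 221
sku=R29: ✓ → 468
sku=R91: ✓ → 89
sku=R53: ✓ → 21
rating_sum = 215 + 39 + 264 + 130 + 221 + 468 + 89 + 21 = 1447
—
[auto_sum: category = 'auto' OR rating BETWEEN 3 AND 4]
sku=R79: ✗
sku=R15: ✓ → 64
sku=R62: ✓ → 39
sku=R85: ✗
sku=R35: ✓ → 264
sku=R92: ✗
sku=R61: ✗
sku=R68: ✓ → 221
sku=R29: ✓ → 468
sku=R91: ✗
sku=R53: ✓ → 21
auto_sum = 64 + 39 + 264 + 221 + 468 + 21 = 1077
—
[price_count: price BETWEEN 284 AND 374 AND supplier IN ('Acme', 'Umbra')]
sku=R79: ✓ → 1
sku=R15: ✗
sku=R62: ✗
sku=R85: ✓ → 1
sku=R35: ✗
sku=R92: ✗
sku=R61: ✗
sku=R68: ✗
sku=R29: ✗
sku=R91: ✗
sku=R53: ✗
price_count = COUNT(1, 1) = 2

rating_sum=1447, auto_sum=1077, price_count=2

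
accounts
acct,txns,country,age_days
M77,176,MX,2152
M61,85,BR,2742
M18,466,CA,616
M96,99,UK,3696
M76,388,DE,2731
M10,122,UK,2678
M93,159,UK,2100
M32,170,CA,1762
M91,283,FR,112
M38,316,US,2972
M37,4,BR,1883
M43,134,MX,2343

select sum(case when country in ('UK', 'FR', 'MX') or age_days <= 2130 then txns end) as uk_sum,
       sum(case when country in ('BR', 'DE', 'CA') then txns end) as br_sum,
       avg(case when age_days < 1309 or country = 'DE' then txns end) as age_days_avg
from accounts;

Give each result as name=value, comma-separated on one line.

[uk_sum: country in ('UK', 'FR', 'MX') or age_days <= 2130]
acct=M77: ✓ → 176
acct=M61: ✗
acct=M18: ✓ → 466
acct=M96: ✓ → 99
acct=M76: ✗
acct=M10: ✓ → 122
acct=M93: ✓ → 159
acct=M32: ✓ → 170
acct=M91: ✓ → 283
acct=M38: ✗
acct=M37: ✓ → 4
acct=M43: ✓ → 134
uk_sum = 176 + 466 + 99 + 122 + 159 + 170 + 283 + 4 + 134 = 1613
—
[br_sum: country in ('BR', 'DE', 'CA')]
acct=M77: ✗
acct=M61: ✓ → 85
acct=M18: ✓ → 466
acct=M96: ✗
acct=M76: ✓ → 388
acct=M10: ✗
acct=M93: ✗
acct=M32: ✓ → 170
acct=M91: ✗
acct=M38: ✗
acct=M37: ✓ → 4
acct=M43: ✗
br_sum = 85 + 466 + 388 + 170 + 4 = 1113
—
[age_days_avg: age_days < 1309 or country = 'DE']
acct=M77: ✗
acct=M61: ✗
acct=M18: ✓ → 466
acct=M96: ✗
acct=M76: ✓ → 388
acct=M10: ✗
acct=M93: ✗
acct=M32: ✗
acct=M91: ✓ → 283
acct=M38: ✗
acct=M37: ✗
acct=M43: ✗
age_days_avg = (466 + 388 + 283) / 3 = 379

uk_sum=1613, br_sum=1113, age_days_avg=379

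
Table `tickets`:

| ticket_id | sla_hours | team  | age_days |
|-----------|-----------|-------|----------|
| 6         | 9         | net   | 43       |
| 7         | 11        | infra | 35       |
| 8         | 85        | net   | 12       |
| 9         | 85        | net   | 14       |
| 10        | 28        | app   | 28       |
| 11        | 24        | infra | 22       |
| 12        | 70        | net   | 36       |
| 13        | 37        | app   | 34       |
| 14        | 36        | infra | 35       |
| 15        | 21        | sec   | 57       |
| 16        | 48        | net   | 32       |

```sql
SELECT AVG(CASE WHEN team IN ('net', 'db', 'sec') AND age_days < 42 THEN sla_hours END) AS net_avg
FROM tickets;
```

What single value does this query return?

72

ticket_id=6: ✗
ticket_id=7: ✗
ticket_id=8: ✓ → 85
ticket_id=9: ✓ → 85
ticket_id=10: ✗
ticket_id=11: ✗
ticket_id=12: ✓ → 70
ticket_id=13: ✗
ticket_id=14: ✗
ticket_id=15: ✗
ticket_id=16: ✓ → 48
net_avg = (85 + 85 + 70 + 48) / 4 = 72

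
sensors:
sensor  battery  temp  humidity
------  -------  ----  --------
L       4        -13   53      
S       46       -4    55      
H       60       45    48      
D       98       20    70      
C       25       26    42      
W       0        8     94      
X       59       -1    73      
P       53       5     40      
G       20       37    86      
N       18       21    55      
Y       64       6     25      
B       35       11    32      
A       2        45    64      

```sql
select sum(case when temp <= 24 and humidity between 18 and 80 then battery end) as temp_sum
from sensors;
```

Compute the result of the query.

377

sensor=L: ✓ → 4
sensor=S: ✓ → 46
sensor=H: ✗
sensor=D: ✓ → 98
sensor=C: ✗
sensor=W: ✗
sensor=X: ✓ → 59
sensor=P: ✓ → 53
sensor=G: ✗
sensor=N: ✓ → 18
sensor=Y: ✓ → 64
sensor=B: ✓ → 35
sensor=A: ✗
temp_sum = 4 + 46 + 98 + 59 + 53 + 18 + 64 + 35 = 377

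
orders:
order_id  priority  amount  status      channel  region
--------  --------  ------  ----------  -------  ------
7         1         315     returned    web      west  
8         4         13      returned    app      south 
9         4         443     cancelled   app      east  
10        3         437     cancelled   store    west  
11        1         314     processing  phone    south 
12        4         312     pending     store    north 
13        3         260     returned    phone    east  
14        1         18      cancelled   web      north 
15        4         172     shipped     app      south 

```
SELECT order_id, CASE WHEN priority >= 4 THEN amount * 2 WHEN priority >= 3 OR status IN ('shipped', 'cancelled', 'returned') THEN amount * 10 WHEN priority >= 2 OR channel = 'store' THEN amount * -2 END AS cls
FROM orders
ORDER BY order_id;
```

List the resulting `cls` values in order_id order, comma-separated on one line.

3150, 26, 886, 4370, NULL, 624, 2600, 180, 344

order_id=7: priority >= 3 OR status IN ('shipped', 'cancelled', 'returned') → 3150
order_id=8: priority >= 4 → 26
order_id=9: priority >= 4 → 886
order_id=10: priority >= 3 OR status IN ('shipped', 'cancelled', 'returned') → 4370
order_id=11: (no match → NULL) → NULL
order_id=12: priority >= 4 → 624
order_id=13: priority >= 3 OR status IN ('shipped', 'cancelled', 'returned') → 2600
order_id=14: priority >= 3 OR status IN ('shipped', 'cancelled', 'returned') → 180
order_id=15: priority >= 4 → 344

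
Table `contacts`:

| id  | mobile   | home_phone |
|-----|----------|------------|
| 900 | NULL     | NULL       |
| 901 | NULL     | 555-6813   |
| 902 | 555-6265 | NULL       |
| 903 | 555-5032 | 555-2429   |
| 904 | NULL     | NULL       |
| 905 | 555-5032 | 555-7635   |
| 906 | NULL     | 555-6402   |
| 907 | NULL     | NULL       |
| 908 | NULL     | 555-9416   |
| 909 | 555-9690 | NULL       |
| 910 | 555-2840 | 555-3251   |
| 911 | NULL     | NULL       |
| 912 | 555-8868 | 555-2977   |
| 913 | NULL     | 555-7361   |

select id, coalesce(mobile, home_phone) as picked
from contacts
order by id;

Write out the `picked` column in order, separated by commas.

id=900: mobile=NULL, home_phone=NULL (all NULL) → NULL
id=901: mobile=NULL, home_phone=555-6813 → 555-6813
id=902: mobile=555-6265 → 555-6265
id=903: mobile=555-5032 → 555-5032
id=904: mobile=NULL, home_phone=NULL (all NULL) → NULL
id=905: mobile=555-5032 → 555-5032
id=906: mobile=NULL, home_phone=555-6402 → 555-6402
id=907: mobile=NULL, home_phone=NULL (all NULL) → NULL
id=908: mobile=NULL, home_phone=555-9416 → 555-9416
id=909: mobile=555-9690 → 555-9690
id=910: mobile=555-2840 → 555-2840
id=911: mobile=NULL, home_phone=NULL (all NULL) → NULL
id=912: mobile=555-8868 → 555-8868
id=913: mobile=NULL, home_phone=555-7361 → 555-7361

NULL, 555-6813, 555-6265, 555-5032, NULL, 555-5032, 555-6402, NULL, 555-9416, 555-9690, 555-2840, NULL, 555-8868, 555-7361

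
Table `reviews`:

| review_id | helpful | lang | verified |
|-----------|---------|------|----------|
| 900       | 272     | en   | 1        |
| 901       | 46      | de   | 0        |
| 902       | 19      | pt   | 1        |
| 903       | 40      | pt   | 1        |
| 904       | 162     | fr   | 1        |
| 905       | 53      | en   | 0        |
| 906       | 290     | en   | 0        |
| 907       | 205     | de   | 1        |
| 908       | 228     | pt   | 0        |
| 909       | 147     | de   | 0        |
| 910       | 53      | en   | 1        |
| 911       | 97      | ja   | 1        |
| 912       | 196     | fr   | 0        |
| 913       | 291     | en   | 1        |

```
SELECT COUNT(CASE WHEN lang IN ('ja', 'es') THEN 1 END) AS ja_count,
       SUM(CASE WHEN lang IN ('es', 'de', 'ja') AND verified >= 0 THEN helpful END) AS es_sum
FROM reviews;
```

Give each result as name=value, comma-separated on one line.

[ja_count: lang IN ('ja', 'es')]
review_id=900: ✗
review_id=901: ✗
review_id=902: ✗
review_id=903: ✗
review_id=904: ✗
review_id=905: ✗
review_id=906: ✗
review_id=907: ✗
review_id=908: ✗
review_id=909: ✗
review_id=910: ✗
review_id=911: ✓ → 1
review_id=912: ✗
review_id=913: ✗
ja_count = COUNT(1) = 1
—
[es_sum: lang IN ('es', 'de', 'ja') AND verified >= 0]
review_id=900: ✗
review_id=901: ✓ → 46
review_id=902: ✗
review_id=903: ✗
review_id=904: ✗
review_id=905: ✗
review_id=906: ✗
review_id=907: ✓ → 205
review_id=908: ✗
review_id=909: ✓ → 147
review_id=910: ✗
review_id=911: ✓ → 97
review_id=912: ✗
review_id=913: ✗
es_sum = 46 + 205 + 147 + 97 = 495

ja_count=1, es_sum=495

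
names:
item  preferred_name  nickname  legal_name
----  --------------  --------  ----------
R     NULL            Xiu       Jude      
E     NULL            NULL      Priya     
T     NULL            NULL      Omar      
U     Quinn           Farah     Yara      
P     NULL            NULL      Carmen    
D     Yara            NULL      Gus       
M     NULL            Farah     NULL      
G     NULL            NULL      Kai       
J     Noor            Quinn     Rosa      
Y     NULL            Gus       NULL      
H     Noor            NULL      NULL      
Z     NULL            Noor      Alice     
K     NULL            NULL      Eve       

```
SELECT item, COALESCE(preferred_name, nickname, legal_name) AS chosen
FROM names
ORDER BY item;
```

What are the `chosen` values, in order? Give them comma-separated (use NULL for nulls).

Yara, Priya, Kai, Noor, Noor, Eve, Farah, Carmen, Xiu, Omar, Quinn, Gus, Noor

item=D: preferred_name=Yara → Yara
item=E: preferred_name=NULL, nickname=NULL, legal_name=Priya → Priya
item=G: preferred_name=NULL, nickname=NULL, legal_name=Kai → Kai
item=H: preferred_name=Noor → Noor
item=J: preferred_name=Noor → Noor
item=K: preferred_name=NULL, nickname=NULL, legal_name=Eve → Eve
item=M: preferred_name=NULL, nickname=Farah → Farah
item=P: preferred_name=NULL, nickname=NULL, legal_name=Carmen → Carmen
item=R: preferred_name=NULL, nickname=Xiu → Xiu
item=T: preferred_name=NULL, nickname=NULL, legal_name=Omar → Omar
item=U: preferred_name=Quinn → Quinn
item=Y: preferred_name=NULL, nickname=Gus → Gus
item=Z: preferred_name=NULL, nickname=Noor → Noor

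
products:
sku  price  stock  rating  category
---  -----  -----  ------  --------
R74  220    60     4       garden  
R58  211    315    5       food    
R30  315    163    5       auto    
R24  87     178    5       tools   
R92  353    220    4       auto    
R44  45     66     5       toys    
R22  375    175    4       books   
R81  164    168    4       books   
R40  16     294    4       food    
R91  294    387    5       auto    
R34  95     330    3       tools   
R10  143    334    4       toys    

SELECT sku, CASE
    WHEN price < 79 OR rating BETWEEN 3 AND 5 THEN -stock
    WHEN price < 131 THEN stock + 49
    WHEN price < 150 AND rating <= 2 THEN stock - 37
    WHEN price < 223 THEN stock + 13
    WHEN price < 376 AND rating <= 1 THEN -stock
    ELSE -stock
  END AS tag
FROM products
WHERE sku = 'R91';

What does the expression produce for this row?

-387

sku = R91: price=294, stock=387, rating=5, category=auto.
price < 79 OR rating BETWEEN 3 AND 5 → true → -387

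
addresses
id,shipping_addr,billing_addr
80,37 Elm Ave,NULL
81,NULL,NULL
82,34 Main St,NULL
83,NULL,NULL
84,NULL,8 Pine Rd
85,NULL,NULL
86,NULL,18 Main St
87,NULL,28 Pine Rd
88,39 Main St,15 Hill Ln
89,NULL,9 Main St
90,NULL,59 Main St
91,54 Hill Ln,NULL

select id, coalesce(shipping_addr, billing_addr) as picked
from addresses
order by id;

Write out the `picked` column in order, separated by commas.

37 Elm Ave, NULL, 34 Main St, NULL, 8 Pine Rd, NULL, 18 Main St, 28 Pine Rd, 39 Main St, 9 Main St, 59 Main St, 54 Hill Ln

id=80: shipping_addr=37 Elm Ave → 37 Elm Ave
id=81: shipping_addr=NULL, billing_addr=NULL (all NULL) → NULL
id=82: shipping_addr=34 Main St → 34 Main St
id=83: shipping_addr=NULL, billing_addr=NULL (all NULL) → NULL
id=84: shipping_addr=NULL, billing_addr=8 Pine Rd → 8 Pine Rd
id=85: shipping_addr=NULL, billing_addr=NULL (all NULL) → NULL
id=86: shipping_addr=NULL, billing_addr=18 Main St → 18 Main St
id=87: shipping_addr=NULL, billing_addr=28 Pine Rd → 28 Pine Rd
id=88: shipping_addr=39 Main St → 39 Main St
id=89: shipping_addr=NULL, billing_addr=9 Main St → 9 Main St
id=90: shipping_addr=NULL, billing_addr=59 Main St → 59 Main St
id=91: shipping_addr=54 Hill Ln → 54 Hill Ln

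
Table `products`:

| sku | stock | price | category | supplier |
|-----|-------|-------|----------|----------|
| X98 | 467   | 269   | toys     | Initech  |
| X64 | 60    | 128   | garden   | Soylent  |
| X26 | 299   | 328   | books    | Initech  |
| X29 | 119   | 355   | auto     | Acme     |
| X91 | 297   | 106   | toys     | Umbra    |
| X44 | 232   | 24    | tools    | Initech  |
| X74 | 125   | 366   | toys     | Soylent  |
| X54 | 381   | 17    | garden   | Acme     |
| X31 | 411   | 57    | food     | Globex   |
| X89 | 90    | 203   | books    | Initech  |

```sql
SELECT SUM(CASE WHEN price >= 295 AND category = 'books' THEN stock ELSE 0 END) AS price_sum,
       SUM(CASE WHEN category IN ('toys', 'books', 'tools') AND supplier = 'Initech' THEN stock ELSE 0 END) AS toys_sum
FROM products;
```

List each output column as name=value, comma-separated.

[price_sum: price >= 295 AND category = 'books']
sku=X98: ✗
sku=X64: ✗
sku=X26: ✓ → 299
sku=X29: ✗
sku=X91: ✗
sku=X44: ✗
sku=X74: ✗
sku=X54: ✗
sku=X31: ✗
sku=X89: ✗
price_sum = 299
—
[toys_sum: category IN ('toys', 'books', 'tools') AND supplier = 'Initech']
sku=X98: ✓ → 467
sku=X64: ✗
sku=X26: ✓ → 299
sku=X29: ✗
sku=X91: ✗
sku=X44: ✓ → 232
sku=X74: ✗
sku=X54: ✗
sku=X31: ✗
sku=X89: ✓ → 90
toys_sum = 467 + 299 + 232 + 90 = 1088

price_sum=299, toys_sum=1088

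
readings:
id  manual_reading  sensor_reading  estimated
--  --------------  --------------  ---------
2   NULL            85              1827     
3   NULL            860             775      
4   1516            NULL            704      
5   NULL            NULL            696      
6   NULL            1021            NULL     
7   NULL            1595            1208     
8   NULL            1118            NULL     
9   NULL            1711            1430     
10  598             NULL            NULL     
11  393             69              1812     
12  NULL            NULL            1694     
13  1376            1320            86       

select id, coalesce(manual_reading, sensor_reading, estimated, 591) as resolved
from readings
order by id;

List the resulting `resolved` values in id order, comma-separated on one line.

85, 860, 1516, 696, 1021, 1595, 1118, 1711, 598, 393, 1694, 1376

id=2: manual_reading=NULL, sensor_reading=85 → 85
id=3: manual_reading=NULL, sensor_reading=860 → 860
id=4: manual_reading=1516 → 1516
id=5: manual_reading=NULL, sensor_reading=NULL, estimated=696 → 696
id=6: manual_reading=NULL, sensor_reading=1021 → 1021
id=7: manual_reading=NULL, sensor_reading=1595 → 1595
id=8: manual_reading=NULL, sensor_reading=1118 → 1118
id=9: manual_reading=NULL, sensor_reading=1711 → 1711
id=10: manual_reading=598 → 598
id=11: manual_reading=393 → 393
id=12: manual_reading=NULL, sensor_reading=NULL, estimated=1694 → 1694
id=13: manual_reading=1376 → 1376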